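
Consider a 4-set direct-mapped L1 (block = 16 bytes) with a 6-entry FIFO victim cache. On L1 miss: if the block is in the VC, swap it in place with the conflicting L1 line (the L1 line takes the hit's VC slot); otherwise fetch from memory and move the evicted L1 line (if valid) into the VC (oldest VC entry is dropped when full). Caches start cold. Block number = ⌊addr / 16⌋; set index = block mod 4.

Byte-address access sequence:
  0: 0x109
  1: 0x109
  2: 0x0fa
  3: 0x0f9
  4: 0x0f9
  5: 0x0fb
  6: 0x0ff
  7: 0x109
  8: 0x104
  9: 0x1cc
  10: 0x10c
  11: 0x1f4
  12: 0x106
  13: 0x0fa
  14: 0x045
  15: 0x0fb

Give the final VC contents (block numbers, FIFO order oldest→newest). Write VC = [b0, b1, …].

VC = [28, 31, 16]

  [0] addr=0x109 blk=16 s=0: MISS | VC []
  [1] addr=0x109 blk=16 s=0: L1-HIT | VC []
  [2] addr=0xfa blk=15 s=3: MISS | VC []
  [3] addr=0xf9 blk=15 s=3: L1-HIT | VC []
  [4] addr=0xf9 blk=15 s=3: L1-HIT | VC []
  [5] addr=0xfb blk=15 s=3: L1-HIT | VC []
  [6] addr=0xff blk=15 s=3: L1-HIT | VC []
  [7] addr=0x109 blk=16 s=0: L1-HIT | VC []
  [8] addr=0x104 blk=16 s=0: L1-HIT | VC []
  [9] addr=0x1cc blk=28 s=0: MISS | VC [16]
  [10] addr=0x10c blk=16 s=0: VC-HIT | VC [28]
  [11] addr=0x1f4 blk=31 s=3: MISS | VC [28, 15]
  [12] addr=0x106 blk=16 s=0: L1-HIT | VC [28, 15]
  [13] addr=0xfa blk=15 s=3: VC-HIT | VC [28, 31]
  [14] addr=0x45 blk=4 s=0: MISS | VC [28, 31, 16]
  [15] addr=0xfb blk=15 s=3: L1-HIT | VC [28, 31, 16]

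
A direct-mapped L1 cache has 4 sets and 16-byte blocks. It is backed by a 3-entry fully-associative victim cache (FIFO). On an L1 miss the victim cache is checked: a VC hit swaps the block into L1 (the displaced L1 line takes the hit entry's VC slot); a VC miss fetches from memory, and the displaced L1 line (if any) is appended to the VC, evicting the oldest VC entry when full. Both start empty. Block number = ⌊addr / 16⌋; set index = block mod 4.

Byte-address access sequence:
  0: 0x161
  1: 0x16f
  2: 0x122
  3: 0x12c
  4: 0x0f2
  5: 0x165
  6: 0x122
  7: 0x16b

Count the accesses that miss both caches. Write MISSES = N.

  [0] addr=0x161 blk=22 s=2: MISS | VC []
  [1] addr=0x16f blk=22 s=2: L1-HIT | VC []
  [2] addr=0x122 blk=18 s=2: MISS | VC [22]
  [3] addr=0x12c blk=18 s=2: L1-HIT | VC [22]
  [4] addr=0xf2 blk=15 s=3: MISS | VC [22]
  [5] addr=0x165 blk=22 s=2: VC-HIT | VC [18]
  [6] addr=0x122 blk=18 s=2: VC-HIT | VC [22]
  [7] addr=0x16b blk=22 s=2: VC-HIT | VC [18]

MISSES = 3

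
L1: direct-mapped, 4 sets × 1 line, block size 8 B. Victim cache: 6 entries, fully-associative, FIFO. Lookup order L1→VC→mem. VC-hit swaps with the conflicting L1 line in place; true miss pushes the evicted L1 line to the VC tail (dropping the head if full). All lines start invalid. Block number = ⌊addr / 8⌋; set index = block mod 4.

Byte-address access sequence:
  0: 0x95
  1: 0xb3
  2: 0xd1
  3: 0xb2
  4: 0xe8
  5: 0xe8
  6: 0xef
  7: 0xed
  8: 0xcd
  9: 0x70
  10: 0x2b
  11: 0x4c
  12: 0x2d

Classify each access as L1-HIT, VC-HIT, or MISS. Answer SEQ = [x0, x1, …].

SEQ = [MISS, MISS, MISS, VC-HIT, MISS, L1-HIT, L1-HIT, L1-HIT, MISS, MISS, MISS, MISS, VC-HIT]

#0 0x95→b18/s2 MISS; vc=[]
#1 0xb3→b22/s2 MISS; vc=[18]
#2 0xd1→b26/s2 MISS; vc=[18,22]
#3 0xb2→b22/s2 VC-HIT; vc=[18,26]
#4 0xe8→b29/s1 MISS; vc=[18,26]
#5 0xe8→b29/s1 L1-HIT; vc=[18,26]
#6 0xef→b29/s1 L1-HIT; vc=[18,26]
#7 0xed→b29/s1 L1-HIT; vc=[18,26]
#8 0xcd→b25/s1 MISS; vc=[18,26,29]
#9 0x70→b14/s2 MISS; vc=[18,26,29,22]
#10 0x2b→b5/s1 MISS; vc=[18,26,29,22,25]
#11 0x4c→b9/s1 MISS; vc=[18,26,29,22,25,5]
#12 0x2d→b5/s1 VC-HIT; vc=[18,26,29,22,25,9]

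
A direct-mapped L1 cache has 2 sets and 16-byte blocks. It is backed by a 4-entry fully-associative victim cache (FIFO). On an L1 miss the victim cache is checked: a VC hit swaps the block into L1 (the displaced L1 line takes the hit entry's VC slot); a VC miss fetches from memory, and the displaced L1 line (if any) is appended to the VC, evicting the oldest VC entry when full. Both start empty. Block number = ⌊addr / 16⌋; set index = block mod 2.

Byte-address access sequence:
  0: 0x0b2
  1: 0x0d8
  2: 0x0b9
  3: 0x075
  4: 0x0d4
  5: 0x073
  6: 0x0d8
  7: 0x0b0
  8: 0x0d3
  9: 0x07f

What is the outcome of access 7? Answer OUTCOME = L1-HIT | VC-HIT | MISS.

OUTCOME = VC-HIT

#0 0xb2→b11/s1 MISS; vc=[]
#1 0xd8→b13/s1 MISS; vc=[11]
#2 0xb9→b11/s1 VC-HIT; vc=[13]
#3 0x75→b7/s1 MISS; vc=[13,11]
#4 0xd4→b13/s1 VC-HIT; vc=[7,11]
#5 0x73→b7/s1 VC-HIT; vc=[13,11]
#6 0xd8→b13/s1 VC-HIT; vc=[7,11]
#7 0xb0→b11/s1 VC-HIT; vc=[7,13]
#8 0xd3→b13/s1 VC-HIT; vc=[7,11]
#9 0x7f→b7/s1 VC-HIT; vc=[13,11]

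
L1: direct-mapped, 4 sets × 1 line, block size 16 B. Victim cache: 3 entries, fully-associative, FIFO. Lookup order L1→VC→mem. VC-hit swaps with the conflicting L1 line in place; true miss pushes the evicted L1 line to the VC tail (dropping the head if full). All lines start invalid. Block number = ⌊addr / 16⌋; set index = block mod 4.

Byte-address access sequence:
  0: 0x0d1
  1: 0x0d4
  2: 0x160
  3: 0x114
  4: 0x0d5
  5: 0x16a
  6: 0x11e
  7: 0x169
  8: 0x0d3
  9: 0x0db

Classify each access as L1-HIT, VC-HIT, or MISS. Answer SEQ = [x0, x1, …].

SEQ = [MISS, L1-HIT, MISS, MISS, VC-HIT, L1-HIT, VC-HIT, L1-HIT, VC-HIT, L1-HIT]

#0 0xd1→b13/s1 MISS; vc=[]
#1 0xd4→b13/s1 L1-HIT; vc=[]
#2 0x160→b22/s2 MISS; vc=[]
#3 0x114→b17/s1 MISS; vc=[13]
#4 0xd5→b13/s1 VC-HIT; vc=[17]
#5 0x16a→b22/s2 L1-HIT; vc=[17]
#6 0x11e→b17/s1 VC-HIT; vc=[13]
#7 0x169→b22/s2 L1-HIT; vc=[13]
#8 0xd3→b13/s1 VC-HIT; vc=[17]
#9 0xdb→b13/s1 L1-HIT; vc=[17]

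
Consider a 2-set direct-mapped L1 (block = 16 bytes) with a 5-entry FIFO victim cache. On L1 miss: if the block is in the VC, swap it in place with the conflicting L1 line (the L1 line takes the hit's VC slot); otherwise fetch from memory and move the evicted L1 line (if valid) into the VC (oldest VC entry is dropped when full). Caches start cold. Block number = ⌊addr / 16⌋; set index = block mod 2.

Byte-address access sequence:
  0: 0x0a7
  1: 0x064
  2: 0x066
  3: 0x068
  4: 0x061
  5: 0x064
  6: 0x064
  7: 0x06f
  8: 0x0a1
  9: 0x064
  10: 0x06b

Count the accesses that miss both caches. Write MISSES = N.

#0 0xa7→b10/s0 MISS; vc=[]
#1 0x64→b6/s0 MISS; vc=[10]
#2 0x66→b6/s0 L1-HIT; vc=[10]
#3 0x68→b6/s0 L1-HIT; vc=[10]
#4 0x61→b6/s0 L1-HIT; vc=[10]
#5 0x64→b6/s0 L1-HIT; vc=[10]
#6 0x64→b6/s0 L1-HIT; vc=[10]
#7 0x6f→b6/s0 L1-HIT; vc=[10]
#8 0xa1→b10/s0 VC-HIT; vc=[6]
#9 0x64→b6/s0 VC-HIT; vc=[10]
#10 0x6b→b6/s0 L1-HIT; vc=[10]

MISSES = 2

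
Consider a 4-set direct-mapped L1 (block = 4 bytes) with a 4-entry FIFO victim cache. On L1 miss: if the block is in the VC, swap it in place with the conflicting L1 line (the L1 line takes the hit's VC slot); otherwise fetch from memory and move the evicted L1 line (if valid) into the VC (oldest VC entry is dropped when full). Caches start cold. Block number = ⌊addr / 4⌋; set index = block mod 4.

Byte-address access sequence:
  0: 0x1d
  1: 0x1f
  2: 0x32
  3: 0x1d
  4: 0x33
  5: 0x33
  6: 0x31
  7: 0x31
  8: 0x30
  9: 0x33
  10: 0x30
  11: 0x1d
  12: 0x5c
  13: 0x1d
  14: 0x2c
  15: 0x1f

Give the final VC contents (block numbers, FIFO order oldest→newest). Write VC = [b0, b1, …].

  [0] addr=0x1d blk=7 s=3: MISS | VC []
  [1] addr=0x1f blk=7 s=3: L1-HIT | VC []
  [2] addr=0x32 blk=12 s=0: MISS | VC []
  [3] addr=0x1d blk=7 s=3: L1-HIT | VC []
  [4] addr=0x33 blk=12 s=0: L1-HIT | VC []
  [5] addr=0x33 blk=12 s=0: L1-HIT | VC []
  [6] addr=0x31 blk=12 s=0: L1-HIT | VC []
  [7] addr=0x31 blk=12 s=0: L1-HIT | VC []
  [8] addr=0x30 blk=12 s=0: L1-HIT | VC []
  [9] addr=0x33 blk=12 s=0: L1-HIT | VC []
  [10] addr=0x30 blk=12 s=0: L1-HIT | VC []
  [11] addr=0x1d blk=7 s=3: L1-HIT | VC []
  [12] addr=0x5c blk=23 s=3: MISS | VC [7]
  [13] addr=0x1d blk=7 s=3: VC-HIT | VC [23]
  [14] addr=0x2c blk=11 s=3: MISS | VC [23, 7]
  [15] addr=0x1f blk=7 s=3: VC-HIT | VC [23, 11]

VC = [23, 11]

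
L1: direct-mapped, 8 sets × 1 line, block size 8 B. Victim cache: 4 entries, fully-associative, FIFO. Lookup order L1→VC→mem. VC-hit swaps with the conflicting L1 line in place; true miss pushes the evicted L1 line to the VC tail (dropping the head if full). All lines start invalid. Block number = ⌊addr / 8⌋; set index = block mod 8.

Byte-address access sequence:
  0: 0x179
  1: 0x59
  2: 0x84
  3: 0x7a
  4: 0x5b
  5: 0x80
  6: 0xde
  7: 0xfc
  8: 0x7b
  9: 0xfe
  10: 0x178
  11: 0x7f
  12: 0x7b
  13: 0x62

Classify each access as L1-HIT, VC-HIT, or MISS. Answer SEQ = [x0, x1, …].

  [0] addr=0x179 blk=47 s=7: MISS | VC []
  [1] addr=0x59 blk=11 s=3: MISS | VC []
  [2] addr=0x84 blk=16 s=0: MISS | VC []
  [3] addr=0x7a blk=15 s=7: MISS | VC [47]
  [4] addr=0x5b blk=11 s=3: L1-HIT | VC [47]
  [5] addr=0x80 blk=16 s=0: L1-HIT | VC [47]
  [6] addr=0xde blk=27 s=3: MISS | VC [47, 11]
  [7] addr=0xfc blk=31 s=7: MISS | VC [47, 11, 15]
  [8] addr=0x7b blk=15 s=7: VC-HIT | VC [47, 11, 31]
  [9] addr=0xfe blk=31 s=7: VC-HIT | VC [47, 11, 15]
  [10] addr=0x178 blk=47 s=7: VC-HIT | VC [31, 11, 15]
  [11] addr=0x7f blk=15 s=7: VC-HIT | VC [31, 11, 47]
  [12] addr=0x7b blk=15 s=7: L1-HIT | VC [31, 11, 47]
  [13] addr=0x62 blk=12 s=4: MISS | VC [31, 11, 47]

SEQ = [MISS, MISS, MISS, MISS, L1-HIT, L1-HIT, MISS, MISS, VC-HIT, VC-HIT, VC-HIT, VC-HIT, L1-HIT, MISS]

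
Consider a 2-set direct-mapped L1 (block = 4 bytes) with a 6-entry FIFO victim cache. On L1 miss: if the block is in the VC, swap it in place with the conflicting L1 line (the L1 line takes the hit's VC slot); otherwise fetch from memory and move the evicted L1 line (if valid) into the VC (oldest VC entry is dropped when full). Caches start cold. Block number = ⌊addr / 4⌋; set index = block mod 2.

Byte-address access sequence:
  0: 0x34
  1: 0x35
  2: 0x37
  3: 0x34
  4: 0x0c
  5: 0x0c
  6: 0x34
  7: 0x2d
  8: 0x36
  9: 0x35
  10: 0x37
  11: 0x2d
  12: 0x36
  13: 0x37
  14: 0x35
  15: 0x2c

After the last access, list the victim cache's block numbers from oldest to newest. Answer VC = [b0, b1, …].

VC = [3, 13]

0: 0x34 (blk 13, set 1) → MISS  vc=[]
1: 0x35 (blk 13, set 1) → L1-HIT  vc=[]
2: 0x37 (blk 13, set 1) → L1-HIT  vc=[]
3: 0x34 (blk 13, set 1) → L1-HIT  vc=[]
4: 0xc (blk 3, set 1) → MISS  vc=[13]
5: 0xc (blk 3, set 1) → L1-HIT  vc=[13]
6: 0x34 (blk 13, set 1) → VC-HIT  vc=[3]
7: 0x2d (blk 11, set 1) → MISS  vc=[3, 13]
8: 0x36 (blk 13, set 1) → VC-HIT  vc=[3, 11]
9: 0x35 (blk 13, set 1) → L1-HIT  vc=[3, 11]
10: 0x37 (blk 13, set 1) → L1-HIT  vc=[3, 11]
11: 0x2d (blk 11, set 1) → VC-HIT  vc=[3, 13]
12: 0x36 (blk 13, set 1) → VC-HIT  vc=[3, 11]
13: 0x37 (blk 13, set 1) → L1-HIT  vc=[3, 11]
14: 0x35 (blk 13, set 1) → L1-HIT  vc=[3, 11]
15: 0x2c (blk 11, set 1) → VC-HIT  vc=[3, 13]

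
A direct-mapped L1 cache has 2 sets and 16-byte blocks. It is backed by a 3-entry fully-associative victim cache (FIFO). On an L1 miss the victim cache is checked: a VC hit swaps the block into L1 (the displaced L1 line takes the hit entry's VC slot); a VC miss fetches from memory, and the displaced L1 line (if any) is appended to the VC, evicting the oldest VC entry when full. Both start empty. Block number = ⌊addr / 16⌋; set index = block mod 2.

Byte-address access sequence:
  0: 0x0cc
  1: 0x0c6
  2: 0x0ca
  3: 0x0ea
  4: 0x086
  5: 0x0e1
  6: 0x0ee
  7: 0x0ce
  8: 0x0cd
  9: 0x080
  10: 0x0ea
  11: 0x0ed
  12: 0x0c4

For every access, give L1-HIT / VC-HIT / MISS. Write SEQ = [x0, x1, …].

0: 0xcc (blk 12, set 0) → MISS  vc=[]
1: 0xc6 (blk 12, set 0) → L1-HIT  vc=[]
2: 0xca (blk 12, set 0) → L1-HIT  vc=[]
3: 0xea (blk 14, set 0) → MISS  vc=[12]
4: 0x86 (blk 8, set 0) → MISS  vc=[12, 14]
5: 0xe1 (blk 14, set 0) → VC-HIT  vc=[12, 8]
6: 0xee (blk 14, set 0) → L1-HIT  vc=[12, 8]
7: 0xce (blk 12, set 0) → VC-HIT  vc=[14, 8]
8: 0xcd (blk 12, set 0) → L1-HIT  vc=[14, 8]
9: 0x80 (blk 8, set 0) → VC-HIT  vc=[14, 12]
10: 0xea (blk 14, set 0) → VC-HIT  vc=[8, 12]
11: 0xed (blk 14, set 0) → L1-HIT  vc=[8, 12]
12: 0xc4 (blk 12, set 0) → VC-HIT  vc=[8, 14]

SEQ = [MISS, L1-HIT, L1-HIT, MISS, MISS, VC-HIT, L1-HIT, VC-HIT, L1-HIT, VC-HIT, VC-HIT, L1-HIT, VC-HIT]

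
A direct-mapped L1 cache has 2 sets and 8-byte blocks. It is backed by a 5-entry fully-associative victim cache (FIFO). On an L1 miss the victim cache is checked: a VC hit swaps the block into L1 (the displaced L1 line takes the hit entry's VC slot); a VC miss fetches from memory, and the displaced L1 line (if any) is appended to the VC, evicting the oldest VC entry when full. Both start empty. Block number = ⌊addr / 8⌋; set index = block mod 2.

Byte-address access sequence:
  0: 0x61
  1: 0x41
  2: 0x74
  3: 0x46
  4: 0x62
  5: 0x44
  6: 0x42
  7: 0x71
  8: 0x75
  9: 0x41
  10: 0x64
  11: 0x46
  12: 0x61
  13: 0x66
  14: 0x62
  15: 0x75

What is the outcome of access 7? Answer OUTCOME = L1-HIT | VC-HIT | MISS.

  [0] addr=0x61 blk=12 s=0: MISS | VC []
  [1] addr=0x41 blk=8 s=0: MISS | VC [12]
  [2] addr=0x74 blk=14 s=0: MISS | VC [12, 8]
  [3] addr=0x46 blk=8 s=0: VC-HIT | VC [12, 14]
  [4] addr=0x62 blk=12 s=0: VC-HIT | VC [8, 14]
  [5] addr=0x44 blk=8 s=0: VC-HIT | VC [12, 14]
  [6] addr=0x42 blk=8 s=0: L1-HIT | VC [12, 14]
  [7] addr=0x71 blk=14 s=0: VC-HIT | VC [12, 8]
  [8] addr=0x75 blk=14 s=0: L1-HIT | VC [12, 8]
  [9] addr=0x41 blk=8 s=0: VC-HIT | VC [12, 14]
  [10] addr=0x64 blk=12 s=0: VC-HIT | VC [8, 14]
  [11] addr=0x46 blk=8 s=0: VC-HIT | VC [12, 14]
  [12] addr=0x61 blk=12 s=0: VC-HIT | VC [8, 14]
  [13] addr=0x66 blk=12 s=0: L1-HIT | VC [8, 14]
  [14] addr=0x62 blk=12 s=0: L1-HIT | VC [8, 14]
  [15] addr=0x75 blk=14 s=0: VC-HIT | VC [8, 12]

OUTCOME = VC-HIT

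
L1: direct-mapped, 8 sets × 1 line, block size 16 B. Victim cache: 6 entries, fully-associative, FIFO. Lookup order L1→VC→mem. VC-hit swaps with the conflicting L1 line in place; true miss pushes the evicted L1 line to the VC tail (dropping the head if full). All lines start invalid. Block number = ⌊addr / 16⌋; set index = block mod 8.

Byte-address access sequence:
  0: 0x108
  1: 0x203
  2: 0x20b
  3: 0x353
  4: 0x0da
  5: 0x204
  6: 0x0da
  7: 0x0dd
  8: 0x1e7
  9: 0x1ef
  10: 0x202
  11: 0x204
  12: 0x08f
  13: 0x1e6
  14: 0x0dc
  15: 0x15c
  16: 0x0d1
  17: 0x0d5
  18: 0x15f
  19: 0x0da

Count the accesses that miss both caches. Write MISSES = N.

MISSES = 7

0: 0x108 (blk 16, set 0) → MISS  vc=[]
1: 0x203 (blk 32, set 0) → MISS  vc=[16]
2: 0x20b (blk 32, set 0) → L1-HIT  vc=[16]
3: 0x353 (blk 53, set 5) → MISS  vc=[16]
4: 0xda (blk 13, set 5) → MISS  vc=[16, 53]
5: 0x204 (blk 32, set 0) → L1-HIT  vc=[16, 53]
6: 0xda (blk 13, set 5) → L1-HIT  vc=[16, 53]
7: 0xdd (blk 13, set 5) → L1-HIT  vc=[16, 53]
8: 0x1e7 (blk 30, set 6) → MISS  vc=[16, 53]
9: 0x1ef (blk 30, set 6) → L1-HIT  vc=[16, 53]
10: 0x202 (blk 32, set 0) → L1-HIT  vc=[16, 53]
11: 0x204 (blk 32, set 0) → L1-HIT  vc=[16, 53]
12: 0x8f (blk 8, set 0) → MISS  vc=[16, 53, 32]
13: 0x1e6 (blk 30, set 6) → L1-HIT  vc=[16, 53, 32]
14: 0xdc (blk 13, set 5) → L1-HIT  vc=[16, 53, 32]
15: 0x15c (blk 21, set 5) → MISS  vc=[16, 53, 32, 13]
16: 0xd1 (blk 13, set 5) → VC-HIT  vc=[16, 53, 32, 21]
17: 0xd5 (blk 13, set 5) → L1-HIT  vc=[16, 53, 32, 21]
18: 0x15f (blk 21, set 5) → VC-HIT  vc=[16, 53, 32, 13]
19: 0xda (blk 13, set 5) → VC-HIT  vc=[16, 53, 32, 21]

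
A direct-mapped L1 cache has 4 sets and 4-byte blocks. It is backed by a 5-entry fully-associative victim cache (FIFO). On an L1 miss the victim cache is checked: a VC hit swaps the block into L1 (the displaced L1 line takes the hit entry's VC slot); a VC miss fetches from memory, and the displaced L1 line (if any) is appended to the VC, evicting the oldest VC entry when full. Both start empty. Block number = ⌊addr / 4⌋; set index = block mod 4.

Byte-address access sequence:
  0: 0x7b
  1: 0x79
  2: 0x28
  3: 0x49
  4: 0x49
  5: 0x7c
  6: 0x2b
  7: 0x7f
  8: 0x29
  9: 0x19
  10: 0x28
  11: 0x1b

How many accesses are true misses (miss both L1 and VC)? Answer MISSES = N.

0: 0x7b (blk 30, set 2) → MISS  vc=[]
1: 0x79 (blk 30, set 2) → L1-HIT  vc=[]
2: 0x28 (blk 10, set 2) → MISS  vc=[30]
3: 0x49 (blk 18, set 2) → MISS  vc=[30, 10]
4: 0x49 (blk 18, set 2) → L1-HIT  vc=[30, 10]
5: 0x7c (blk 31, set 3) → MISS  vc=[30, 10]
6: 0x2b (blk 10, set 2) → VC-HIT  vc=[30, 18]
7: 0x7f (blk 31, set 3) → L1-HIT  vc=[30, 18]
8: 0x29 (blk 10, set 2) → L1-HIT  vc=[30, 18]
9: 0x19 (blk 6, set 2) → MISS  vc=[30, 18, 10]
10: 0x28 (blk 10, set 2) → VC-HIT  vc=[30, 18, 6]
11: 0x1b (blk 6, set 2) → VC-HIT  vc=[30, 18, 10]

MISSES = 5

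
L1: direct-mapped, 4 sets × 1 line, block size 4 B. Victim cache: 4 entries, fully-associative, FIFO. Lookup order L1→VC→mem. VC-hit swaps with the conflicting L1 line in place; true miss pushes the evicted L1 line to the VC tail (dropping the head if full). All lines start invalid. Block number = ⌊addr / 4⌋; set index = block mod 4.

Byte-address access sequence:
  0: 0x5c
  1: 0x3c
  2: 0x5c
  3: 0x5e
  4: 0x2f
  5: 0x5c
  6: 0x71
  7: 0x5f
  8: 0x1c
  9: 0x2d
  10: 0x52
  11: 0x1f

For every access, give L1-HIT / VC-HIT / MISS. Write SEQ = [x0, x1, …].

  [0] addr=0x5c blk=23 s=3: MISS | VC []
  [1] addr=0x3c blk=15 s=3: MISS | VC [23]
  [2] addr=0x5c blk=23 s=3: VC-HIT | VC [15]
  [3] addr=0x5e blk=23 s=3: L1-HIT | VC [15]
  [4] addr=0x2f blk=11 s=3: MISS | VC [15, 23]
  [5] addr=0x5c blk=23 s=3: VC-HIT | VC [15, 11]
  [6] addr=0x71 blk=28 s=0: MISS | VC [15, 11]
  [7] addr=0x5f blk=23 s=3: L1-HIT | VC [15, 11]
  [8] addr=0x1c blk=7 s=3: MISS | VC [15, 11, 23]
  [9] addr=0x2d blk=11 s=3: VC-HIT | VC [15, 7, 23]
  [10] addr=0x52 blk=20 s=0: MISS | VC [15, 7, 23, 28]
  [11] addr=0x1f blk=7 s=3: VC-HIT | VC [15, 11, 23, 28]

SEQ = [MISS, MISS, VC-HIT, L1-HIT, MISS, VC-HIT, MISS, L1-HIT, MISS, VC-HIT, MISS, VC-HIT]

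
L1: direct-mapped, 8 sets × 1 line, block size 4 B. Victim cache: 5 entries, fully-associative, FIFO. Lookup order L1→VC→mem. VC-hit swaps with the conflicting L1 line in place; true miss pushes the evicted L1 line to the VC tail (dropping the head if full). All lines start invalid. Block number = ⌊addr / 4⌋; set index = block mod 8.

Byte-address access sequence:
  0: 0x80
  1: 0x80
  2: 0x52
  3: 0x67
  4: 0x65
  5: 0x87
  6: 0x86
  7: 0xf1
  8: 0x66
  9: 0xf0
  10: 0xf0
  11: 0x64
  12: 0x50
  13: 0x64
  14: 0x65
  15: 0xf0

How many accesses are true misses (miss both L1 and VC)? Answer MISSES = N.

  [0] addr=0x80 blk=32 s=0: MISS | VC []
  [1] addr=0x80 blk=32 s=0: L1-HIT | VC []
  [2] addr=0x52 blk=20 s=4: MISS | VC []
  [3] addr=0x67 blk=25 s=1: MISS | VC []
  [4] addr=0x65 blk=25 s=1: L1-HIT | VC []
  [5] addr=0x87 blk=33 s=1: MISS | VC [25]
  [6] addr=0x86 blk=33 s=1: L1-HIT | VC [25]
  [7] addr=0xf1 blk=60 s=4: MISS | VC [25, 20]
  [8] addr=0x66 blk=25 s=1: VC-HIT | VC [33, 20]
  [9] addr=0xf0 blk=60 s=4: L1-HIT | VC [33, 20]
  [10] addr=0xf0 blk=60 s=4: L1-HIT | VC [33, 20]
  [11] addr=0x64 blk=25 s=1: L1-HIT | VC [33, 20]
  [12] addr=0x50 blk=20 s=4: VC-HIT | VC [33, 60]
  [13] addr=0x64 blk=25 s=1: L1-HIT | VC [33, 60]
  [14] addr=0x65 blk=25 s=1: L1-HIT | VC [33, 60]
  [15] addr=0xf0 blk=60 s=4: VC-HIT | VC [33, 20]

MISSES = 5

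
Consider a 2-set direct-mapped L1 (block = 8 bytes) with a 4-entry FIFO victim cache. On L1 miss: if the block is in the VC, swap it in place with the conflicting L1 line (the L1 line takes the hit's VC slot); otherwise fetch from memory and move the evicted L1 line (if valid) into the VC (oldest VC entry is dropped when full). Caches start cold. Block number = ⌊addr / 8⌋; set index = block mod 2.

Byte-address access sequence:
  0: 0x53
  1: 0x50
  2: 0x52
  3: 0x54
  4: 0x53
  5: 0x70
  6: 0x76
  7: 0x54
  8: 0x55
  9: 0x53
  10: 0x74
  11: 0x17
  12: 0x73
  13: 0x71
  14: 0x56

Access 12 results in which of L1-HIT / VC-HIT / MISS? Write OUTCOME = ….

OUTCOME = VC-HIT

0: 0x53 (blk 10, set 0) → MISS  vc=[]
1: 0x50 (blk 10, set 0) → L1-HIT  vc=[]
2: 0x52 (blk 10, set 0) → L1-HIT  vc=[]
3: 0x54 (blk 10, set 0) → L1-HIT  vc=[]
4: 0x53 (blk 10, set 0) → L1-HIT  vc=[]
5: 0x70 (blk 14, set 0) → MISS  vc=[10]
6: 0x76 (blk 14, set 0) → L1-HIT  vc=[10]
7: 0x54 (blk 10, set 0) → VC-HIT  vc=[14]
8: 0x55 (blk 10, set 0) → L1-HIT  vc=[14]
9: 0x53 (blk 10, set 0) → L1-HIT  vc=[14]
10: 0x74 (blk 14, set 0) → VC-HIT  vc=[10]
11: 0x17 (blk 2, set 0) → MISS  vc=[10, 14]
12: 0x73 (blk 14, set 0) → VC-HIT  vc=[10, 2]
13: 0x71 (blk 14, set 0) → L1-HIT  vc=[10, 2]
14: 0x56 (blk 10, set 0) → VC-HIT  vc=[14, 2]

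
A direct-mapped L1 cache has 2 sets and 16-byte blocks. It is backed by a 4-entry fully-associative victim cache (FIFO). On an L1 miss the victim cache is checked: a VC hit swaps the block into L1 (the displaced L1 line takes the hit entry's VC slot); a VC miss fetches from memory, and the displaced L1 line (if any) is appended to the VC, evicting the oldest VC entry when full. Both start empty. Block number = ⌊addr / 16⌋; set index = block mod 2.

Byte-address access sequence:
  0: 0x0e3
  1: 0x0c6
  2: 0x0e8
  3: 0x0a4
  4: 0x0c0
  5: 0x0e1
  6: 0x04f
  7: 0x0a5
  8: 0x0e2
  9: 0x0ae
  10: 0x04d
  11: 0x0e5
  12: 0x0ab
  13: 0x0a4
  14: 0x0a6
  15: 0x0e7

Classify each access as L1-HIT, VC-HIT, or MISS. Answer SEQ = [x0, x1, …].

SEQ = [MISS, MISS, VC-HIT, MISS, VC-HIT, VC-HIT, MISS, VC-HIT, VC-HIT, VC-HIT, VC-HIT, VC-HIT, VC-HIT, L1-HIT, L1-HIT, VC-HIT]

#0 0xe3→b14/s0 MISS; vc=[]
#1 0xc6→b12/s0 MISS; vc=[14]
#2 0xe8→b14/s0 VC-HIT; vc=[12]
#3 0xa4→b10/s0 MISS; vc=[12,14]
#4 0xc0→b12/s0 VC-HIT; vc=[10,14]
#5 0xe1→b14/s0 VC-HIT; vc=[10,12]
#6 0x4f→b4/s0 MISS; vc=[10,12,14]
#7 0xa5→b10/s0 VC-HIT; vc=[4,12,14]
#8 0xe2→b14/s0 VC-HIT; vc=[4,12,10]
#9 0xae→b10/s0 VC-HIT; vc=[4,12,14]
#10 0x4d→b4/s0 VC-HIT; vc=[10,12,14]
#11 0xe5→b14/s0 VC-HIT; vc=[10,12,4]
#12 0xab→b10/s0 VC-HIT; vc=[14,12,4]
#13 0xa4→b10/s0 L1-HIT; vc=[14,12,4]
#14 0xa6→b10/s0 L1-HIT; vc=[14,12,4]
#15 0xe7→b14/s0 VC-HIT; vc=[10,12,4]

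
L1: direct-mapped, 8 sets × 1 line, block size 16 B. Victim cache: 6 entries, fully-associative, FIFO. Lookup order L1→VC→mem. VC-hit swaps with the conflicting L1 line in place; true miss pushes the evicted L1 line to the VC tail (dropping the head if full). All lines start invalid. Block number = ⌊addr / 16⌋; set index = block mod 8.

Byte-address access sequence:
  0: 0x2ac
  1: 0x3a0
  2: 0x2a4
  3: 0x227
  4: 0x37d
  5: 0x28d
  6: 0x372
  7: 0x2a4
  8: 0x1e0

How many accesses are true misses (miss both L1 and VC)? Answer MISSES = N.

MISSES = 6

#0 0x2ac→b42/s2 MISS; vc=[]
#1 0x3a0→b58/s2 MISS; vc=[42]
#2 0x2a4→b42/s2 VC-HIT; vc=[58]
#3 0x227→b34/s2 MISS; vc=[58,42]
#4 0x37d→b55/s7 MISS; vc=[58,42]
#5 0x28d→b40/s0 MISS; vc=[58,42]
#6 0x372→b55/s7 L1-HIT; vc=[58,42]
#7 0x2a4→b42/s2 VC-HIT; vc=[58,34]
#8 0x1e0→b30/s6 MISS; vc=[58,34]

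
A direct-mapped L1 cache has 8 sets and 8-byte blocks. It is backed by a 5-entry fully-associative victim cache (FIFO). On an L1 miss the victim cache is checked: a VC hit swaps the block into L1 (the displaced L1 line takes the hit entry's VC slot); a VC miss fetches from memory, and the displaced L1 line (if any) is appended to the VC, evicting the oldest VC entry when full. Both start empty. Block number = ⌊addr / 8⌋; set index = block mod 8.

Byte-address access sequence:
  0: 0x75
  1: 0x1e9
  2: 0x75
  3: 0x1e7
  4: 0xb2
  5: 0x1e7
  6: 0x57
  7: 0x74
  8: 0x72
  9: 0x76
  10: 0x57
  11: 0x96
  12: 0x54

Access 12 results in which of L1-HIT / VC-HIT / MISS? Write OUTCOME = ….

OUTCOME = VC-HIT

#0 0x75→b14/s6 MISS; vc=[]
#1 0x1e9→b61/s5 MISS; vc=[]
#2 0x75→b14/s6 L1-HIT; vc=[]
#3 0x1e7→b60/s4 MISS; vc=[]
#4 0xb2→b22/s6 MISS; vc=[14]
#5 0x1e7→b60/s4 L1-HIT; vc=[14]
#6 0x57→b10/s2 MISS; vc=[14]
#7 0x74→b14/s6 VC-HIT; vc=[22]
#8 0x72→b14/s6 L1-HIT; vc=[22]
#9 0x76→b14/s6 L1-HIT; vc=[22]
#10 0x57→b10/s2 L1-HIT; vc=[22]
#11 0x96→b18/s2 MISS; vc=[22,10]
#12 0x54→b10/s2 VC-HIT; vc=[22,18]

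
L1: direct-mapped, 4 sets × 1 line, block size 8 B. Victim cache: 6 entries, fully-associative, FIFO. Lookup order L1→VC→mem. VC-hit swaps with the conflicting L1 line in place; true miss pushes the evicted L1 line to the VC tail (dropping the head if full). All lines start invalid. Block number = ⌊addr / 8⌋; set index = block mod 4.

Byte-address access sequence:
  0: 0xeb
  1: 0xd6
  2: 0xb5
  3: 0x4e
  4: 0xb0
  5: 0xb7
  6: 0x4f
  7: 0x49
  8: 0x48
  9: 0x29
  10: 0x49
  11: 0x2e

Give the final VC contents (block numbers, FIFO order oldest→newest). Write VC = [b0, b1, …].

#0 0xeb→b29/s1 MISS; vc=[]
#1 0xd6→b26/s2 MISS; vc=[]
#2 0xb5→b22/s2 MISS; vc=[26]
#3 0x4e→b9/s1 MISS; vc=[26,29]
#4 0xb0→b22/s2 L1-HIT; vc=[26,29]
#5 0xb7→b22/s2 L1-HIT; vc=[26,29]
#6 0x4f→b9/s1 L1-HIT; vc=[26,29]
#7 0x49→b9/s1 L1-HIT; vc=[26,29]
#8 0x48→b9/s1 L1-HIT; vc=[26,29]
#9 0x29→b5/s1 MISS; vc=[26,29,9]
#10 0x49→b9/s1 VC-HIT; vc=[26,29,5]
#11 0x2e→b5/s1 VC-HIT; vc=[26,29,9]

VC = [26, 29, 9]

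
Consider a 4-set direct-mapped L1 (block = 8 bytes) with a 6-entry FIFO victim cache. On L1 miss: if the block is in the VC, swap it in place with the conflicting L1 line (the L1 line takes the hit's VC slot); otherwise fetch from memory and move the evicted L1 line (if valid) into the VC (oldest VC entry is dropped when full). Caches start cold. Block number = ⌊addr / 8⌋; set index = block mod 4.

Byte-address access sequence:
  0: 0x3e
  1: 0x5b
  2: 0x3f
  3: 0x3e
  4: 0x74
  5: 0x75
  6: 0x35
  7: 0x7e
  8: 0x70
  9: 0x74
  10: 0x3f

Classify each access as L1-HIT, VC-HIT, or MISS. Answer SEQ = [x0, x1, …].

SEQ = [MISS, MISS, VC-HIT, L1-HIT, MISS, L1-HIT, MISS, MISS, VC-HIT, L1-HIT, VC-HIT]

0: 0x3e (blk 7, set 3) → MISS  vc=[]
1: 0x5b (blk 11, set 3) → MISS  vc=[7]
2: 0x3f (blk 7, set 3) → VC-HIT  vc=[11]
3: 0x3e (blk 7, set 3) → L1-HIT  vc=[11]
4: 0x74 (blk 14, set 2) → MISS  vc=[11]
5: 0x75 (blk 14, set 2) → L1-HIT  vc=[11]
6: 0x35 (blk 6, set 2) → MISS  vc=[11, 14]
7: 0x7e (blk 15, set 3) → MISS  vc=[11, 14, 7]
8: 0x70 (blk 14, set 2) → VC-HIT  vc=[11, 6, 7]
9: 0x74 (blk 14, set 2) → L1-HIT  vc=[11, 6, 7]
10: 0x3f (blk 7, set 3) → VC-HIT  vc=[11, 6, 15]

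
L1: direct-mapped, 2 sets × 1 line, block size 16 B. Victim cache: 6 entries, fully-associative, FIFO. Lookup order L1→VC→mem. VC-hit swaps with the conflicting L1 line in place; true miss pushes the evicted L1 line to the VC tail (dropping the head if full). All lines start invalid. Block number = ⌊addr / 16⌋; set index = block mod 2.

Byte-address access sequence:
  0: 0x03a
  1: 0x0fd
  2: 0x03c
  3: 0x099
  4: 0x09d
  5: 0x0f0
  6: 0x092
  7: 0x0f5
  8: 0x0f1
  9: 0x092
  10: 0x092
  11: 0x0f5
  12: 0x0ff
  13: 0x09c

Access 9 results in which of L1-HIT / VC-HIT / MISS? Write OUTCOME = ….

OUTCOME = VC-HIT

  [0] addr=0x3a blk=3 s=1: MISS | VC []
  [1] addr=0xfd blk=15 s=1: MISS | VC [3]
  [2] addr=0x3c blk=3 s=1: VC-HIT | VC [15]
  [3] addr=0x99 blk=9 s=1: MISS | VC [15, 3]
  [4] addr=0x9d blk=9 s=1: L1-HIT | VC [15, 3]
  [5] addr=0xf0 blk=15 s=1: VC-HIT | VC [9, 3]
  [6] addr=0x92 blk=9 s=1: VC-HIT | VC [15, 3]
  [7] addr=0xf5 blk=15 s=1: VC-HIT | VC [9, 3]
  [8] addr=0xf1 blk=15 s=1: L1-HIT | VC [9, 3]
  [9] addr=0x92 blk=9 s=1: VC-HIT | VC [15, 3]
  [10] addr=0x92 blk=9 s=1: L1-HIT | VC [15, 3]
  [11] addr=0xf5 blk=15 s=1: VC-HIT | VC [9, 3]
  [12] addr=0xff blk=15 s=1: L1-HIT | VC [9, 3]
  [13] addr=0x9c blk=9 s=1: VC-HIT | VC [15, 3]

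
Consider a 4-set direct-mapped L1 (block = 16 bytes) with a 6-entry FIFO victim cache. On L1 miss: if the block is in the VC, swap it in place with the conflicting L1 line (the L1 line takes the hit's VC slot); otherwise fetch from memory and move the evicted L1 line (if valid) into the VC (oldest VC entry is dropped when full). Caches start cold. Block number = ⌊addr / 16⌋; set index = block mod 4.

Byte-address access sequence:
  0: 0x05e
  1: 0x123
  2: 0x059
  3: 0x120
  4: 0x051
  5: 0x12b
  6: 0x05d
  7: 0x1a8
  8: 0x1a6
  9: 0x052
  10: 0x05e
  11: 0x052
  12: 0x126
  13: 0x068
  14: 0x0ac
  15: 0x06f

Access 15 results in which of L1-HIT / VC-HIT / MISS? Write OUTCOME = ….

OUTCOME = VC-HIT

0: 0x5e (blk 5, set 1) → MISS  vc=[]
1: 0x123 (blk 18, set 2) → MISS  vc=[]
2: 0x59 (blk 5, set 1) → L1-HIT  vc=[]
3: 0x120 (blk 18, set 2) → L1-HIT  vc=[]
4: 0x51 (blk 5, set 1) → L1-HIT  vc=[]
5: 0x12b (blk 18, set 2) → L1-HIT  vc=[]
6: 0x5d (blk 5, set 1) → L1-HIT  vc=[]
7: 0x1a8 (blk 26, set 2) → MISS  vc=[18]
8: 0x1a6 (blk 26, set 2) → L1-HIT  vc=[18]
9: 0x52 (blk 5, set 1) → L1-HIT  vc=[18]
10: 0x5e (blk 5, set 1) → L1-HIT  vc=[18]
11: 0x52 (blk 5, set 1) → L1-HIT  vc=[18]
12: 0x126 (blk 18, set 2) → VC-HIT  vc=[26]
13: 0x68 (blk 6, set 2) → MISS  vc=[26, 18]
14: 0xac (blk 10, set 2) → MISS  vc=[26, 18, 6]
15: 0x6f (blk 6, set 2) → VC-HIT  vc=[26, 18, 10]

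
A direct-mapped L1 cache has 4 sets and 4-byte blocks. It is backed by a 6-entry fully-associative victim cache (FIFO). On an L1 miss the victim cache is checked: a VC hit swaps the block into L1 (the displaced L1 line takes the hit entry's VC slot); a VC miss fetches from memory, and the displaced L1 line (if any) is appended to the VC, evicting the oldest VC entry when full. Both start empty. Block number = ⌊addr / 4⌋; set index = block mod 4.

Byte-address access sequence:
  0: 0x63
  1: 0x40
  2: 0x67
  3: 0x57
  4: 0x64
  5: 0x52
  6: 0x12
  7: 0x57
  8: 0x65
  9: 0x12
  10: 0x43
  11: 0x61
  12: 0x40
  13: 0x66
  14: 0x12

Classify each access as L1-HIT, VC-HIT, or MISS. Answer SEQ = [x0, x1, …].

#0 0x63→b24/s0 MISS; vc=[]
#1 0x40→b16/s0 MISS; vc=[24]
#2 0x67→b25/s1 MISS; vc=[24]
#3 0x57→b21/s1 MISS; vc=[24,25]
#4 0x64→b25/s1 VC-HIT; vc=[24,21]
#5 0x52→b20/s0 MISS; vc=[24,21,16]
#6 0x12→b4/s0 MISS; vc=[24,21,16,20]
#7 0x57→b21/s1 VC-HIT; vc=[24,25,16,20]
#8 0x65→b25/s1 VC-HIT; vc=[24,21,16,20]
#9 0x12→b4/s0 L1-HIT; vc=[24,21,16,20]
#10 0x43→b16/s0 VC-HIT; vc=[24,21,4,20]
#11 0x61→b24/s0 VC-HIT; vc=[16,21,4,20]
#12 0x40→b16/s0 VC-HIT; vc=[24,21,4,20]
#13 0x66→b25/s1 L1-HIT; vc=[24,21,4,20]
#14 0x12→b4/s0 VC-HIT; vc=[24,21,16,20]

SEQ = [MISS, MISS, MISS, MISS, VC-HIT, MISS, MISS, VC-HIT, VC-HIT, L1-HIT, VC-HIT, VC-HIT, VC-HIT, L1-HIT, VC-HIT]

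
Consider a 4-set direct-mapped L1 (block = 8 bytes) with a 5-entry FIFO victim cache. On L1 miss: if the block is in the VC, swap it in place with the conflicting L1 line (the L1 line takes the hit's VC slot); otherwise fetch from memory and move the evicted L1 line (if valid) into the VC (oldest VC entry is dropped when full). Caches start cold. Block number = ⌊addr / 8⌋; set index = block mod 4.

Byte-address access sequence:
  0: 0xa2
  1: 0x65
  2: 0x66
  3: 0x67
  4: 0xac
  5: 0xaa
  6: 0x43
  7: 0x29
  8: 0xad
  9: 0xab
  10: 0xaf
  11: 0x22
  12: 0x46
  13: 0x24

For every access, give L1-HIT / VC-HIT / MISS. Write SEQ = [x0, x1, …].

#0 0xa2→b20/s0 MISS; vc=[]
#1 0x65→b12/s0 MISS; vc=[20]
#2 0x66→b12/s0 L1-HIT; vc=[20]
#3 0x67→b12/s0 L1-HIT; vc=[20]
#4 0xac→b21/s1 MISS; vc=[20]
#5 0xaa→b21/s1 L1-HIT; vc=[20]
#6 0x43→b8/s0 MISS; vc=[20,12]
#7 0x29→b5/s1 MISS; vc=[20,12,21]
#8 0xad→b21/s1 VC-HIT; vc=[20,12,5]
#9 0xab→b21/s1 L1-HIT; vc=[20,12,5]
#10 0xaf→b21/s1 L1-HIT; vc=[20,12,5]
#11 0x22→b4/s0 MISS; vc=[20,12,5,8]
#12 0x46→b8/s0 VC-HIT; vc=[20,12,5,4]
#13 0x24→b4/s0 VC-HIT; vc=[20,12,5,8]

SEQ = [MISS, MISS, L1-HIT, L1-HIT, MISS, L1-HIT, MISS, MISS, VC-HIT, L1-HIT, L1-HIT, MISS, VC-HIT, VC-HIT]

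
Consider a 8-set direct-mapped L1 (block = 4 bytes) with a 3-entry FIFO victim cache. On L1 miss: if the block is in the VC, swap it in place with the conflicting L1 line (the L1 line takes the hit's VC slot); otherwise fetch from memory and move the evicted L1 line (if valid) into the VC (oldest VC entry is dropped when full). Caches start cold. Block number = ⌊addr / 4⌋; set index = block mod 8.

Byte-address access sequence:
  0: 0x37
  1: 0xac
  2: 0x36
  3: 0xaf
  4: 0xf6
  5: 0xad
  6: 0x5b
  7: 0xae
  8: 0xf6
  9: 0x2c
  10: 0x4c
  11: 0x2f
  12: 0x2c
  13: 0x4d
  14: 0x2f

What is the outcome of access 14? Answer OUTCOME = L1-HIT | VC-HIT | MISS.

OUTCOME = VC-HIT

0: 0x37 (blk 13, set 5) → MISS  vc=[]
1: 0xac (blk 43, set 3) → MISS  vc=[]
2: 0x36 (blk 13, set 5) → L1-HIT  vc=[]
3: 0xaf (blk 43, set 3) → L1-HIT  vc=[]
4: 0xf6 (blk 61, set 5) → MISS  vc=[13]
5: 0xad (blk 43, set 3) → L1-HIT  vc=[13]
6: 0x5b (blk 22, set 6) → MISS  vc=[13]
7: 0xae (blk 43, set 3) → L1-HIT  vc=[13]
8: 0xf6 (blk 61, set 5) → L1-HIT  vc=[13]
9: 0x2c (blk 11, set 3) → MISS  vc=[13, 43]
10: 0x4c (blk 19, set 3) → MISS  vc=[13, 43, 11]
11: 0x2f (blk 11, set 3) → VC-HIT  vc=[13, 43, 19]
12: 0x2c (blk 11, set 3) → L1-HIT  vc=[13, 43, 19]
13: 0x4d (blk 19, set 3) → VC-HIT  vc=[13, 43, 11]
14: 0x2f (blk 11, set 3) → VC-HIT  vc=[13, 43, 19]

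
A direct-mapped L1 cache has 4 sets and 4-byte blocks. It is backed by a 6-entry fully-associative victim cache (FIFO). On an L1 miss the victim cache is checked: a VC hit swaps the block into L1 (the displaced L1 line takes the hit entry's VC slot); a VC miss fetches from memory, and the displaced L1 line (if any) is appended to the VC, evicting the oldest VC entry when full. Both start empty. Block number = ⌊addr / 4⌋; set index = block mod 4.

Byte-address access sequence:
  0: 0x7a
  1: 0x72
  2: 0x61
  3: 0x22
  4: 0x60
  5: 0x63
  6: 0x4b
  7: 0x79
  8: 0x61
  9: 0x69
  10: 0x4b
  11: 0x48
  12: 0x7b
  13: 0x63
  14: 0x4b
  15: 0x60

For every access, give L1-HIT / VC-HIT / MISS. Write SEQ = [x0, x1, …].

SEQ = [MISS, MISS, MISS, MISS, VC-HIT, L1-HIT, MISS, VC-HIT, L1-HIT, MISS, VC-HIT, L1-HIT, VC-HIT, L1-HIT, VC-HIT, L1-HIT]

  [0] addr=0x7a blk=30 s=2: MISS | VC []
  [1] addr=0x72 blk=28 s=0: MISS | VC []
  [2] addr=0x61 blk=24 s=0: MISS | VC [28]
  [3] addr=0x22 blk=8 s=0: MISS | VC [28, 24]
  [4] addr=0x60 blk=24 s=0: VC-HIT | VC [28, 8]
  [5] addr=0x63 blk=24 s=0: L1-HIT | VC [28, 8]
  [6] addr=0x4b blk=18 s=2: MISS | VC [28, 8, 30]
  [7] addr=0x79 blk=30 s=2: VC-HIT | VC [28, 8, 18]
  [8] addr=0x61 blk=24 s=0: L1-HIT | VC [28, 8, 18]
  [9] addr=0x69 blk=26 s=2: MISS | VC [28, 8, 18, 30]
  [10] addr=0x4b blk=18 s=2: VC-HIT | VC [28, 8, 26, 30]
  [11] addr=0x48 blk=18 s=2: L1-HIT | VC [28, 8, 26, 30]
  [12] addr=0x7b blk=30 s=2: VC-HIT | VC [28, 8, 26, 18]
  [13] addr=0x63 blk=24 s=0: L1-HIT | VC [28, 8, 26, 18]
  [14] addr=0x4b blk=18 s=2: VC-HIT | VC [28, 8, 26, 30]
  [15] addr=0x60 blk=24 s=0: L1-HIT | VC [28, 8, 26, 30]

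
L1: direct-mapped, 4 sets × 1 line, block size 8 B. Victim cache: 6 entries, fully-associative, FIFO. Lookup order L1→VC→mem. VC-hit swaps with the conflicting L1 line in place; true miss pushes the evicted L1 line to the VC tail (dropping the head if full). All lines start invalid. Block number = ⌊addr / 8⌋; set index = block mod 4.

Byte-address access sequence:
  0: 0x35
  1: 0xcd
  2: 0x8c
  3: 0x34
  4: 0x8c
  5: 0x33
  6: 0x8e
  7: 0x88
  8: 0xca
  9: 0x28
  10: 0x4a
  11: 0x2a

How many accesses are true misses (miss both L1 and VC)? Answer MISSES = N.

#0 0x35→b6/s2 MISS; vc=[]
#1 0xcd→b25/s1 MISS; vc=[]
#2 0x8c→b17/s1 MISS; vc=[25]
#3 0x34→b6/s2 L1-HIT; vc=[25]
#4 0x8c→b17/s1 L1-HIT; vc=[25]
#5 0x33→b6/s2 L1-HIT; vc=[25]
#6 0x8e→b17/s1 L1-HIT; vc=[25]
#7 0x88→b17/s1 L1-HIT; vc=[25]
#8 0xca→b25/s1 VC-HIT; vc=[17]
#9 0x28→b5/s1 MISS; vc=[17,25]
#10 0x4a→b9/s1 MISS; vc=[17,25,5]
#11 0x2a→b5/s1 VC-HIT; vc=[17,25,9]

MISSES = 5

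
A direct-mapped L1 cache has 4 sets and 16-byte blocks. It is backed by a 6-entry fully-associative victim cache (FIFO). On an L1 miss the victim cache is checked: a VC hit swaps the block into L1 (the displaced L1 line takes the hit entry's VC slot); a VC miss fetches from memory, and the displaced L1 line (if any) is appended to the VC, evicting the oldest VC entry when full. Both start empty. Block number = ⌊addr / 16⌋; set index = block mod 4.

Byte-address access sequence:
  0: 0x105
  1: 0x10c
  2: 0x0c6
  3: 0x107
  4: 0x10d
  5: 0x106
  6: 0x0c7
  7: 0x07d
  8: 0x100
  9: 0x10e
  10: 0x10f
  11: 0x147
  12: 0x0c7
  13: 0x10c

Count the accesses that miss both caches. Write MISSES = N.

MISSES = 4

  [0] addr=0x105 blk=16 s=0: MISS | VC []
  [1] addr=0x10c blk=16 s=0: L1-HIT | VC []
  [2] addr=0xc6 blk=12 s=0: MISS | VC [16]
  [3] addr=0x107 blk=16 s=0: VC-HIT | VC [12]
  [4] addr=0x10d blk=16 s=0: L1-HIT | VC [12]
  [5] addr=0x106 blk=16 s=0: L1-HIT | VC [12]
  [6] addr=0xc7 blk=12 s=0: VC-HIT | VC [16]
  [7] addr=0x7d blk=7 s=3: MISS | VC [16]
  [8] addr=0x100 blk=16 s=0: VC-HIT | VC [12]
  [9] addr=0x10e blk=16 s=0: L1-HIT | VC [12]
  [10] addr=0x10f blk=16 s=0: L1-HIT | VC [12]
  [11] addr=0x147 blk=20 s=0: MISS | VC [12, 16]
  [12] addr=0xc7 blk=12 s=0: VC-HIT | VC [20, 16]
  [13] addr=0x10c blk=16 s=0: VC-HIT | VC [20, 12]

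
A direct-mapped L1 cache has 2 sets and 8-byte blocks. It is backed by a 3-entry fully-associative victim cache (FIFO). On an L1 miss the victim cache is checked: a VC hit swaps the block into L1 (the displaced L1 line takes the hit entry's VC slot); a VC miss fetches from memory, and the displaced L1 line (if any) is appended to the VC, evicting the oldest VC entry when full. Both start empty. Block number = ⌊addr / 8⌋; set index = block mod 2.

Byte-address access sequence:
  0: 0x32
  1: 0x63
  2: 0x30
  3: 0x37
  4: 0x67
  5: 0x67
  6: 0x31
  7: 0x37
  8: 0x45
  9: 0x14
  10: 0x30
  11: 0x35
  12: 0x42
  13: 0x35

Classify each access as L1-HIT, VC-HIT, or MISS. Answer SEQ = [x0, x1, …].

SEQ = [MISS, MISS, VC-HIT, L1-HIT, VC-HIT, L1-HIT, VC-HIT, L1-HIT, MISS, MISS, VC-HIT, L1-HIT, VC-HIT, VC-HIT]

  [0] addr=0x32 blk=6 s=0: MISS | VC []
  [1] addr=0x63 blk=12 s=0: MISS | VC [6]
  [2] addr=0x30 blk=6 s=0: VC-HIT | VC [12]
  [3] addr=0x37 blk=6 s=0: L1-HIT | VC [12]
  [4] addr=0x67 blk=12 s=0: VC-HIT | VC [6]
  [5] addr=0x67 blk=12 s=0: L1-HIT | VC [6]
  [6] addr=0x31 blk=6 s=0: VC-HIT | VC [12]
  [7] addr=0x37 blk=6 s=0: L1-HIT | VC [12]
  [8] addr=0x45 blk=8 s=0: MISS | VC [12, 6]
  [9] addr=0x14 blk=2 s=0: MISS | VC [12, 6, 8]
  [10] addr=0x30 blk=6 s=0: VC-HIT | VC [12, 2, 8]
  [11] addr=0x35 blk=6 s=0: L1-HIT | VC [12, 2, 8]
  [12] addr=0x42 blk=8 s=0: VC-HIT | VC [12, 2, 6]
  [13] addr=0x35 blk=6 s=0: VC-HIT | VC [12, 2, 8]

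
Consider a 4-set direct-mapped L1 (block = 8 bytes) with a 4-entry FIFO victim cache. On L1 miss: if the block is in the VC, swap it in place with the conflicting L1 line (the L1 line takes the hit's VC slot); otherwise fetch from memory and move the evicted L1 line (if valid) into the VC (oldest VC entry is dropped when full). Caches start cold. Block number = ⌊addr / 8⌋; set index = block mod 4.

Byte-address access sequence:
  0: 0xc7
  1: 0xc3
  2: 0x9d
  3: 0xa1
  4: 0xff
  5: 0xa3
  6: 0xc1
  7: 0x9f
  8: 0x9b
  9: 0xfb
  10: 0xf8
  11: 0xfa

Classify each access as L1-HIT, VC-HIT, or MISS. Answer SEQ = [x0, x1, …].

0: 0xc7 (blk 24, set 0) → MISS  vc=[]
1: 0xc3 (blk 24, set 0) → L1-HIT  vc=[]
2: 0x9d (blk 19, set 3) → MISS  vc=[]
3: 0xa1 (blk 20, set 0) → MISS  vc=[24]
4: 0xff (blk 31, set 3) → MISS  vc=[24, 19]
5: 0xa3 (blk 20, set 0) → L1-HIT  vc=[24, 19]
6: 0xc1 (blk 24, set 0) → VC-HIT  vc=[20, 19]
7: 0x9f (blk 19, set 3) → VC-HIT  vc=[20, 31]
8: 0x9b (blk 19, set 3) → L1-HIT  vc=[20, 31]
9: 0xfb (blk 31, set 3) → VC-HIT  vc=[20, 19]
10: 0xf8 (blk 31, set 3) → L1-HIT  vc=[20, 19]
11: 0xfa (blk 31, set 3) → L1-HIT  vc=[20, 19]

SEQ = [MISS, L1-HIT, MISS, MISS, MISS, L1-HIT, VC-HIT, VC-HIT, L1-HIT, VC-HIT, L1-HIT, L1-HIT]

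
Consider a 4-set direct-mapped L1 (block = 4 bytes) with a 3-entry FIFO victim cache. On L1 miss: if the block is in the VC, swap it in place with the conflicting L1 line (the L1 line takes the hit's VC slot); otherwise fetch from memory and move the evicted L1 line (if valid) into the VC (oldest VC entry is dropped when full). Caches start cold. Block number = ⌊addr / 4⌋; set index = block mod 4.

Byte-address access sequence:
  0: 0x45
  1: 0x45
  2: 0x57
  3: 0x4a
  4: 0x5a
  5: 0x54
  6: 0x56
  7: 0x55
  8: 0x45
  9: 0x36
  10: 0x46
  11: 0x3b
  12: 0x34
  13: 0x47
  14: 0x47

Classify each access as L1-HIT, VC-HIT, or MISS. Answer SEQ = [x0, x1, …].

SEQ = [MISS, L1-HIT, MISS, MISS, MISS, L1-HIT, L1-HIT, L1-HIT, VC-HIT, MISS, VC-HIT, MISS, VC-HIT, VC-HIT, L1-HIT]

  [0] addr=0x45 blk=17 s=1: MISS | VC []
  [1] addr=0x45 blk=17 s=1: L1-HIT | VC []
  [2] addr=0x57 blk=21 s=1: MISS | VC [17]
  [3] addr=0x4a blk=18 s=2: MISS | VC [17]
  [4] addr=0x5a blk=22 s=2: MISS | VC [17, 18]
  [5] addr=0x54 blk=21 s=1: L1-HIT | VC [17, 18]
  [6] addr=0x56 blk=21 s=1: L1-HIT | VC [17, 18]
  [7] addr=0x55 blk=21 s=1: L1-HIT | VC [17, 18]
  [8] addr=0x45 blk=17 s=1: VC-HIT | VC [21, 18]
  [9] addr=0x36 blk=13 s=1: MISS | VC [21, 18, 17]
  [10] addr=0x46 blk=17 s=1: VC-HIT | VC [21, 18, 13]
  [11] addr=0x3b blk=14 s=2: MISS | VC [18, 13, 22]
  [12] addr=0x34 blk=13 s=1: VC-HIT | VC [18, 17, 22]
  [13] addr=0x47 blk=17 s=1: VC-HIT | VC [18, 13, 22]
  [14] addr=0x47 blk=17 s=1: L1-HIT | VC [18, 13, 22]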